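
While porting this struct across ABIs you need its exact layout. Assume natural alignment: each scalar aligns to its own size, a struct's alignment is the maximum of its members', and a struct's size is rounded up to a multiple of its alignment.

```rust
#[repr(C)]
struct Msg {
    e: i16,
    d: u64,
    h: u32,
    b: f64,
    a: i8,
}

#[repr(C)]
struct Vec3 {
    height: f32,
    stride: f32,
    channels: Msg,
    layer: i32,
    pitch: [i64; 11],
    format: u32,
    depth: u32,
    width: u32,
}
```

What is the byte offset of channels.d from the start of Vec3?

Msg: @0: e [2B, align 2] → 2; +6 pad (align 8); @8: d [8B, align 8] → 16; @16: h [4B, align 4] → 20; +4 pad (align 8); @24: b [8B, align 8] → 32; @32: a [1B, align 1] → 33; +7 tail pad (align 8); size 40, align 8
@0: height [4B, align 4] → 4
@4: stride [4B, align 4] → 8
@8: channels [40B, align 8] → 48
within Msg: d at 8
8 + 8 = 16

16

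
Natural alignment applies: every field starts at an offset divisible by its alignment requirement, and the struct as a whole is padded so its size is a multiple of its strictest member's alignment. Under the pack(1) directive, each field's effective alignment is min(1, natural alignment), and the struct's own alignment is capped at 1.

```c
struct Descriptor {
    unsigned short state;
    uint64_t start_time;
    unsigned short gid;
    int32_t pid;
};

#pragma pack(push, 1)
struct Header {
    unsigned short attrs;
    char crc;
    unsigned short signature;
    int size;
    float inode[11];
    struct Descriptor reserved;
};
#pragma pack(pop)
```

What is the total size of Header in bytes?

77

Descriptor: 0..2  state  (2B, 2-aligned); 2..8  -- padding (6B); 8..16  start_time  (8B, 8-aligned); 16..18  gid  (2B, 2-aligned); 18..20  -- padding (2B); 20..24  pid  (4B, 4-aligned); sizeof = 24, alignof = 8
0..2  attrs  (2B, 1-aligned)
2..3  crc  (1B, 1-aligned)
3..5  signature  (2B, 1-aligned)
5..9  size  (4B, 1-aligned)
9..53  inode  (44B, 1-aligned)
53..77  reserved  (24B, 1-aligned)
sizeof = 77, alignof = 1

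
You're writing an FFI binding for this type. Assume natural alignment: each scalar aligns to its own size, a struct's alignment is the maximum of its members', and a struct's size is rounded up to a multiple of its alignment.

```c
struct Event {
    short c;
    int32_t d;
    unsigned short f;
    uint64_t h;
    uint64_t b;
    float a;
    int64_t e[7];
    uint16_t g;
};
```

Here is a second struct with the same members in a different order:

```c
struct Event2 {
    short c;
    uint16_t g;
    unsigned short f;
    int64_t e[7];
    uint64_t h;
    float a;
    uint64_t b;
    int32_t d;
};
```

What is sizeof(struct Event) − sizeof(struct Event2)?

8

@0: c [2B, align 2] → 2
+2 pad (align 4)
@4: d [4B, align 4] → 8
@8: f [2B, align 2] → 10
+6 pad (align 8)
@16: h [8B, align 8] → 24
@24: b [8B, align 8] → 32
@32: a [4B, align 4] → 36
+4 pad (align 8)
@40: e [56B, align 8] → 96
@96: g [2B, align 2] → 98
+6 tail pad (align 8)
size 104, align 8
— Event2 —
@0: c [2B, align 2] → 2
@2: g [2B, align 2] → 4
@4: f [2B, align 2] → 6
+2 pad (align 8)
@8: e [56B, align 8] → 64
@64: h [8B, align 8] → 72
@72: a [4B, align 4] → 76
+4 pad (align 8)
@80: b [8B, align 8] → 88
@88: d [4B, align 4] → 92
+4 tail pad (align 8)
size 96, align 8
104 − 96 = 8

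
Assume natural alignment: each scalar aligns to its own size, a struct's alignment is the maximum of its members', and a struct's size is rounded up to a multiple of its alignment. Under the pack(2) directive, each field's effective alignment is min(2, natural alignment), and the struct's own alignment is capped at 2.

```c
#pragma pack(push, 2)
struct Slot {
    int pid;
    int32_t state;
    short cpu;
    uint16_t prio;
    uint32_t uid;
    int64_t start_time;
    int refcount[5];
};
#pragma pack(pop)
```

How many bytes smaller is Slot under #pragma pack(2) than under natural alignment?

4

natural layout:
  pid at 0 (size 4, align 4) → ends 4
  state at 4 (size 4, align 4) → ends 8
  cpu at 8 (size 2, align 2) → ends 10
  prio at 10 (size 2, align 2) → ends 12
  uid at 12 (size 4, align 4) → ends 16
  start_time at 16 (size 8, align 8) → ends 24
  refcount at 24 (size 20, align 4) → ends 44
  tail pad 4 to reach multiple of 8
  total 48 bytes, alignment 8
packed(2) layout:
  pid at 0 (size 4, align 2) → ends 4
  state at 4 (size 4, align 2) → ends 8
  cpu at 8 (size 2, align 2) → ends 10
  prio at 10 (size 2, align 2) → ends 12
  uid at 12 (size 4, align 2) → ends 16
  start_time at 16 (size 8, align 2) → ends 24
  refcount at 24 (size 20, align 2) → ends 44
  total 44 bytes, alignment 2
48 − 44 = 4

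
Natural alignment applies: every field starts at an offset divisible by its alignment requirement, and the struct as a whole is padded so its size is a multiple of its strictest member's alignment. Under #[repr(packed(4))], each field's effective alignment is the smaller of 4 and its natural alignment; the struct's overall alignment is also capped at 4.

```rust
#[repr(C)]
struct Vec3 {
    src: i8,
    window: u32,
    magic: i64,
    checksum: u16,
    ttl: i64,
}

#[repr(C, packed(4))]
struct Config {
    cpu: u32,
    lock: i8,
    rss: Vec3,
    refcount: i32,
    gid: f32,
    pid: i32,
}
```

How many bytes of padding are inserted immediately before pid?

Vec3: 0..1  src  (1B, 1-aligned); 1..4  -- padding (3B); 4..8  window  (4B, 4-aligned); 8..16  magic  (8B, 8-aligned); 16..18  checksum  (2B, 2-aligned); 18..24  -- padding (6B); 24..32  ttl  (8B, 8-aligned); sizeof = 32, alignof = 8
0..4  cpu  (4B, 4-aligned)
4..5  lock  (1B, 1-aligned)
5..8  -- padding (3B)
8..40  rss  (32B, 4-aligned)
40..44  refcount  (4B, 4-aligned)
44..48  gid  (4B, 4-aligned)
48..52  pid  (4B, 4-aligned)

0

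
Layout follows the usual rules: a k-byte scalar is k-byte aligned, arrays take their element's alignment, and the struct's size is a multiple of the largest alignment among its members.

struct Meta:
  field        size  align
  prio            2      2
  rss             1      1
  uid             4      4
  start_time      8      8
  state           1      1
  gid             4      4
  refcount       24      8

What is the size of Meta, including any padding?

prio at 0 (size 2, align 2) → ends 2
rss at 2 (size 1, align 1) → ends 3
pad 1 to align 4 for uid
uid at 4 (size 4, align 4) → ends 8
start_time at 8 (size 8, align 8) → ends 16
state at 16 (size 1, align 1) → ends 17
pad 3 to align 4 for gid
gid at 20 (size 4, align 4) → ends 24
refcount at 24 (size 24, align 8) → ends 48
total 48 bytes, alignment 8

48 bytes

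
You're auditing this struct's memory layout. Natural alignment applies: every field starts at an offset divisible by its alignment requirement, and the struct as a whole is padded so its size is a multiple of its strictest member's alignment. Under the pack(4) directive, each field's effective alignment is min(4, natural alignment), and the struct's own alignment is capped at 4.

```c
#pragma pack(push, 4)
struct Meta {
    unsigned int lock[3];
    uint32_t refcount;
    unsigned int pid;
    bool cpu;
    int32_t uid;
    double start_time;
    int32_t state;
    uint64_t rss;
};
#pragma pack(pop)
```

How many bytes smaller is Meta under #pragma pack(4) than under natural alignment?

natural layout:
  0..12  lock  (12B, 4-aligned)
  12..16  refcount  (4B, 4-aligned)
  16..20  pid  (4B, 4-aligned)
  20..21  cpu  (1B, 1-aligned)
  21..24  -- padding (3B)
  24..28  uid  (4B, 4-aligned)
  28..32  -- padding (4B)
  32..40  start_time  (8B, 8-aligned)
  40..44  state  (4B, 4-aligned)
  44..48  -- padding (4B)
  48..56  rss  (8B, 8-aligned)
  sizeof = 56, alignof = 8
packed(4) layout:
  0..12  lock  (12B, 4-aligned)
  12..16  refcount  (4B, 4-aligned)
  16..20  pid  (4B, 4-aligned)
  20..21  cpu  (1B, 1-aligned)
  21..24  -- padding (3B)
  24..28  uid  (4B, 4-aligned)
  28..36  start_time  (8B, 4-aligned)
  36..40  state  (4B, 4-aligned)
  40..48  rss  (8B, 4-aligned)
  sizeof = 48, alignof = 4
56 − 48 = 8

8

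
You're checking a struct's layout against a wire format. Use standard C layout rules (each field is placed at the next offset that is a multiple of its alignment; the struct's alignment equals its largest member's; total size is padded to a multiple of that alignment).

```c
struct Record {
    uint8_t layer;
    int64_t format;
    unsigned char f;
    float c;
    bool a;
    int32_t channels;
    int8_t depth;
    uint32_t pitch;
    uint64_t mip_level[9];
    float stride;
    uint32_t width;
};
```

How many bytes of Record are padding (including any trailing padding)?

16

0..1  layer  (1B, 1-aligned)
1..8  -- padding (7B)
8..16  format  (8B, 8-aligned)
16..17  f  (1B, 1-aligned)
17..20  -- padding (3B)
20..24  c  (4B, 4-aligned)
24..25  a  (1B, 1-aligned)
25..28  -- padding (3B)
28..32  channels  (4B, 4-aligned)
32..33  depth  (1B, 1-aligned)
33..36  -- padding (3B)
36..40  pitch  (4B, 4-aligned)
40..112  mip_level  (72B, 8-aligned)
112..116  stride  (4B, 4-aligned)
116..120  width  (4B, 4-aligned)
sizeof = 120, alignof = 8
data bytes 104, size 120 → padding 16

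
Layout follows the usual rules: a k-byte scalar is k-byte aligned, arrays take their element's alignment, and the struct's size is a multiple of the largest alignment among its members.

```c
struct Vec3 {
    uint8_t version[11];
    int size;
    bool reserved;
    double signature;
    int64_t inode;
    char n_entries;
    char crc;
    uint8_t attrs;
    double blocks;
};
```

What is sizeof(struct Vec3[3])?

0..11  version  (11B, 1-aligned)
11..12  -- padding (1B)
12..16  size  (4B, 4-aligned)
16..17  reserved  (1B, 1-aligned)
17..24  -- padding (7B)
24..32  signature  (8B, 8-aligned)
32..40  inode  (8B, 8-aligned)
40..41  n_entries  (1B, 1-aligned)
41..42  crc  (1B, 1-aligned)
42..43  attrs  (1B, 1-aligned)
43..48  -- padding (5B)
48..56  blocks  (8B, 8-aligned)
sizeof = 56, alignof = 8
array of 3: 3 × 56 = 168

168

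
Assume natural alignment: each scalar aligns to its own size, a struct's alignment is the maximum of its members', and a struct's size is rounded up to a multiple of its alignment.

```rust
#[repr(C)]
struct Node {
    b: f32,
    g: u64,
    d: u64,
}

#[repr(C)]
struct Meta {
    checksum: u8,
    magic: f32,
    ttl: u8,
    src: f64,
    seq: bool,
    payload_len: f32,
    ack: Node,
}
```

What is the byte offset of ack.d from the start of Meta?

Node: 0..4  b  (4B, 4-aligned); 4..8  -- padding (4B); 8..16  g  (8B, 8-aligned); 16..24  d  (8B, 8-aligned); sizeof = 24, alignof = 8
0..1  checksum  (1B, 1-aligned)
1..4  -- padding (3B)
4..8  magic  (4B, 4-aligned)
8..9  ttl  (1B, 1-aligned)
9..16  -- padding (7B)
16..24  src  (8B, 8-aligned)
24..25  seq  (1B, 1-aligned)
25..28  -- padding (3B)
28..32  payload_len  (4B, 4-aligned)
32..56  ack  (24B, 8-aligned)
within Node: d at 16
32 + 16 = 48

48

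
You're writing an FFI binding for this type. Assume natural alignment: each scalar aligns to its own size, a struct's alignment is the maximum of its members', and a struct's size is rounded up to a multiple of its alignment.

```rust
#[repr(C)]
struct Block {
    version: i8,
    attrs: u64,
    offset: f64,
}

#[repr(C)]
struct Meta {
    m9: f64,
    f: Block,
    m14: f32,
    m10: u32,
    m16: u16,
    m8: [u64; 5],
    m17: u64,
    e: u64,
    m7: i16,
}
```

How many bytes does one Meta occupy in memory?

112 bytes

Block: 0..1  version  (1B, 1-aligned); 1..8  -- padding (7B); 8..16  attrs  (8B, 8-aligned); 16..24  offset  (8B, 8-aligned); sizeof = 24, alignof = 8
0..8  m9  (8B, 8-aligned)
8..32  f  (24B, 8-aligned)
32..36  m14  (4B, 4-aligned)
36..40  m10  (4B, 4-aligned)
40..42  m16  (2B, 2-aligned)
42..48  -- padding (6B)
48..88  m8  (40B, 8-aligned)
88..96  m17  (8B, 8-aligned)
96..104  e  (8B, 8-aligned)
104..106  m7  (2B, 2-aligned)
106..112  -- tail padding (6B)
sizeof = 112, alignof = 8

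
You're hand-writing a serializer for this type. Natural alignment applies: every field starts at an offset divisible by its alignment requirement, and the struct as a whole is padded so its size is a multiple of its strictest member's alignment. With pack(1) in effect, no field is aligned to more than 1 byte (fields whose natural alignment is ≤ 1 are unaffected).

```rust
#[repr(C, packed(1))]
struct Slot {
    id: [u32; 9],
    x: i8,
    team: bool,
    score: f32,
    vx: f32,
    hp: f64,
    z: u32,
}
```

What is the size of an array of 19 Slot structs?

id at 0 (size 36, align 1) → ends 36
x at 36 (size 1, align 1) → ends 37
team at 37 (size 1, align 1) → ends 38
score at 38 (size 4, align 1) → ends 42
vx at 42 (size 4, align 1) → ends 46
hp at 46 (size 8, align 1) → ends 54
z at 54 (size 4, align 1) → ends 58
total 58 bytes, alignment 1
array of 19: 19 × 58 = 1102

1102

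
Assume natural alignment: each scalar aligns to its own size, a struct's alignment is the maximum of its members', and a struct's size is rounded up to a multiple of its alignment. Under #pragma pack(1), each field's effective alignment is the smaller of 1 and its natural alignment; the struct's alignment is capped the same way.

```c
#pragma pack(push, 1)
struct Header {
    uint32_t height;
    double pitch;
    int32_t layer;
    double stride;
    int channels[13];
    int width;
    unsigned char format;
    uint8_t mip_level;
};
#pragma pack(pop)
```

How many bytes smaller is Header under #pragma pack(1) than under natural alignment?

14

natural layout:
  height at 0 (size 4, align 4) → ends 4
  pad 4 to align 8 for pitch
  pitch at 8 (size 8, align 8) → ends 16
  layer at 16 (size 4, align 4) → ends 20
  pad 4 to align 8 for stride
  stride at 24 (size 8, align 8) → ends 32
  channels at 32 (size 52, align 4) → ends 84
  width at 84 (size 4, align 4) → ends 88
  format at 88 (size 1, align 1) → ends 89
  mip_level at 89 (size 1, align 1) → ends 90
  tail pad 6 to reach multiple of 8
  total 96 bytes, alignment 8
packed(1) layout:
  height at 0 (size 4, align 1) → ends 4
  pitch at 4 (size 8, align 1) → ends 12
  layer at 12 (size 4, align 1) → ends 16
  stride at 16 (size 8, align 1) → ends 24
  channels at 24 (size 52, align 1) → ends 76
  width at 76 (size 4, align 1) → ends 80
  format at 80 (size 1, align 1) → ends 81
  mip_level at 81 (size 1, align 1) → ends 82
  total 82 bytes, alignment 1
96 − 82 = 14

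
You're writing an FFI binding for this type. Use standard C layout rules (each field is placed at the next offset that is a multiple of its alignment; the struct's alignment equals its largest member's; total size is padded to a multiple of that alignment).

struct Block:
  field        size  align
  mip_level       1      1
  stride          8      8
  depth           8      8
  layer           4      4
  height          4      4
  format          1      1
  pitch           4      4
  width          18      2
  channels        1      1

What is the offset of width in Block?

mip_level at 0 (size 1, align 1) → ends 1
pad 7 to align 8 for stride
stride at 8 (size 8, align 8) → ends 16
depth at 16 (size 8, align 8) → ends 24
layer at 24 (size 4, align 4) → ends 28
height at 28 (size 4, align 4) → ends 32
format at 32 (size 1, align 1) → ends 33
pad 3 to align 4 for pitch
pitch at 36 (size 4, align 4) → ends 40
width at 40 (size 18, align 2) → ends 58

40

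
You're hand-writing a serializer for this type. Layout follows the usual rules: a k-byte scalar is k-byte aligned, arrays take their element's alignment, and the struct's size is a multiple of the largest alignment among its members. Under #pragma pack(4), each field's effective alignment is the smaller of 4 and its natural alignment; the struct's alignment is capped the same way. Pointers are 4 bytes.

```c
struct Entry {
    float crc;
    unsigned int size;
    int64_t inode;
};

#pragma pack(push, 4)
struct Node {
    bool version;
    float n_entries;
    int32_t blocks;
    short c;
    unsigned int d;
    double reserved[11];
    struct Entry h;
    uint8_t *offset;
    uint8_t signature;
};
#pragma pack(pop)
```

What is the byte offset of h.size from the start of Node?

112

Entry: crc at 0 (size 4, align 4) → ends 4; size at 4 (size 4, align 4) → ends 8; inode at 8 (size 8, align 8) → ends 16; total 16 bytes, alignment 8
version at 0 (size 1, align 1) → ends 1
pad 3 to align 4 for n_entries
n_entries at 4 (size 4, align 4) → ends 8
blocks at 8 (size 4, align 4) → ends 12
c at 12 (size 2, align 2) → ends 14
pad 2 to align 4 for d
d at 16 (size 4, align 4) → ends 20
reserved at 20 (size 88, align 4) → ends 108
h at 108 (size 16, align 4) → ends 124
within Entry: size at 4
108 + 4 = 112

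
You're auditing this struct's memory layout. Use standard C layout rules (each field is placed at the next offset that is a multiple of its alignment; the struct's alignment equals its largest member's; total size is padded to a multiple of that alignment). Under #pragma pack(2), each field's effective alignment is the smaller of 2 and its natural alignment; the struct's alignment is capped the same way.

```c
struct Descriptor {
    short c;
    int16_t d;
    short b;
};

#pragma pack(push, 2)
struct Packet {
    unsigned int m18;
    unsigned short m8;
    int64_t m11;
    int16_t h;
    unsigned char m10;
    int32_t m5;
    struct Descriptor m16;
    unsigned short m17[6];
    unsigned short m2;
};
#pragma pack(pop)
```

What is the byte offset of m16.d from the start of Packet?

24

Descriptor: 0..2  c  (2B, 2-aligned); 2..4  d  (2B, 2-aligned); 4..6  b  (2B, 2-aligned); sizeof = 6, alignof = 2
0..4  m18  (4B, 2-aligned)
4..6  m8  (2B, 2-aligned)
6..14  m11  (8B, 2-aligned)
14..16  h  (2B, 2-aligned)
16..17  m10  (1B, 1-aligned)
17..18  -- padding (1B)
18..22  m5  (4B, 2-aligned)
22..28  m16  (6B, 2-aligned)
within Descriptor: d at 2
22 + 2 = 24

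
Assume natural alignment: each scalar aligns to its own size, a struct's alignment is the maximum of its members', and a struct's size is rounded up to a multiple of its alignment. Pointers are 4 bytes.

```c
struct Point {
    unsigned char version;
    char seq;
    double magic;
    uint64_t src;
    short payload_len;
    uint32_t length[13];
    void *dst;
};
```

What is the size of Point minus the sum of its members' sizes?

12

@0: version [1B, align 1] → 1
@1: seq [1B, align 1] → 2
+6 pad (align 8)
@8: magic [8B, align 8] → 16
@16: src [8B, align 8] → 24
@24: payload_len [2B, align 2] → 26
+2 pad (align 4)
@28: length [52B, align 4] → 80
@80: dst [4B, align 4] → 84
+4 tail pad (align 8)
size 88, align 8
data bytes 76, size 88 → padding 12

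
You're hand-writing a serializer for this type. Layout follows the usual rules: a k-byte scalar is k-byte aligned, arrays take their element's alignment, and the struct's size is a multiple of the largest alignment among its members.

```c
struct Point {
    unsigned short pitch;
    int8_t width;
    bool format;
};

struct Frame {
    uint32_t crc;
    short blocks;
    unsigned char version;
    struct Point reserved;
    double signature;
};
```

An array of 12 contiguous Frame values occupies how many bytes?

288

Point: pitch at 0 (size 2, align 2) → ends 2; width at 2 (size 1, align 1) → ends 3; format at 3 (size 1, align 1) → ends 4; total 4 bytes, alignment 2
crc at 0 (size 4, align 4) → ends 4
blocks at 4 (size 2, align 2) → ends 6
version at 6 (size 1, align 1) → ends 7
pad 1 to align 2 for reserved
reserved at 8 (size 4, align 2) → ends 12
pad 4 to align 8 for signature
signature at 16 (size 8, align 8) → ends 24
total 24 bytes, alignment 8
array of 12: 12 × 24 = 288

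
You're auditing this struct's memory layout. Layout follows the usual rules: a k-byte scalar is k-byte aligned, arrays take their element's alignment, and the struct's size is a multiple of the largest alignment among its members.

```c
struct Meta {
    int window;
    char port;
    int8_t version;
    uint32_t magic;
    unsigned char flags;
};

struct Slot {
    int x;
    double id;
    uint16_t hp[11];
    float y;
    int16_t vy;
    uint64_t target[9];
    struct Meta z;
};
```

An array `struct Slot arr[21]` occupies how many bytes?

Meta: window at 0 (size 4, align 4) → ends 4; port at 4 (size 1, align 1) → ends 5; version at 5 (size 1, align 1) → ends 6; pad 2 to align 4 for magic; magic at 8 (size 4, align 4) → ends 12; flags at 12 (size 1, align 1) → ends 13; tail pad 3 to reach multiple of 4; total 16 bytes, alignment 4
x at 0 (size 4, align 4) → ends 4
pad 4 to align 8 for id
id at 8 (size 8, align 8) → ends 16
hp at 16 (size 22, align 2) → ends 38
pad 2 to align 4 for y
y at 40 (size 4, align 4) → ends 44
vy at 44 (size 2, align 2) → ends 46
pad 2 to align 8 for target
target at 48 (size 72, align 8) → ends 120
z at 120 (size 16, align 4) → ends 136
total 136 bytes, alignment 8
array of 21: 21 × 136 = 2856

2856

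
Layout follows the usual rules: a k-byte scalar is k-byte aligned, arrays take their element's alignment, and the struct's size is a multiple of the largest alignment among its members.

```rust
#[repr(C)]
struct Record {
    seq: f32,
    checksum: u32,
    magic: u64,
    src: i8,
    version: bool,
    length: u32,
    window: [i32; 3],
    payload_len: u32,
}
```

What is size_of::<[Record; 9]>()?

0..4  seq  (4B, 4-aligned)
4..8  checksum  (4B, 4-aligned)
8..16  magic  (8B, 8-aligned)
16..17  src  (1B, 1-aligned)
17..18  version  (1B, 1-aligned)
18..20  -- padding (2B)
20..24  length  (4B, 4-aligned)
24..36  window  (12B, 4-aligned)
36..40  payload_len  (4B, 4-aligned)
sizeof = 40, alignof = 8
array of 9: 9 × 40 = 360

360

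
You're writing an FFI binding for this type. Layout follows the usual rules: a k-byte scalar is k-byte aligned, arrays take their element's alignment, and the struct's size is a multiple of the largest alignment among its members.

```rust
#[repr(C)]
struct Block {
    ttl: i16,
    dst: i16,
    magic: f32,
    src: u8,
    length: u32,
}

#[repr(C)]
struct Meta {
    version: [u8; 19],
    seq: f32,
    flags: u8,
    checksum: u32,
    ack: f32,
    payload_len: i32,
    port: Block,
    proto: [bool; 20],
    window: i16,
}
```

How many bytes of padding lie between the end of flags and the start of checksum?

Block: @0: ttl [2B, align 2] → 2; @2: dst [2B, align 2] → 4; @4: magic [4B, align 4] → 8; @8: src [1B, align 1] → 9; +3 pad (align 4); @12: length [4B, align 4] → 16; size 16, align 4
@0: version [19B, align 1] → 19
+1 pad (align 4)
@20: seq [4B, align 4] → 24
@24: flags [1B, align 1] → 25
+3 pad (align 4)
@28: checksum [4B, align 4] → 32

3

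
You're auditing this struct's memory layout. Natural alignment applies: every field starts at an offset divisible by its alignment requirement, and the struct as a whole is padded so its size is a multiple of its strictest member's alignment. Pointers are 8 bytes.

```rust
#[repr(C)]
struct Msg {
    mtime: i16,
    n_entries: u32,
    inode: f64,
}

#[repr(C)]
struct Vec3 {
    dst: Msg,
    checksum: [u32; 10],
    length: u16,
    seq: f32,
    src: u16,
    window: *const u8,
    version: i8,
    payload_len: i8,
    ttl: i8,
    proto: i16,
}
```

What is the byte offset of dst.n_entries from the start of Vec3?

Msg: mtime at 0 (size 2, align 2) → ends 2; pad 2 to align 4 for n_entries; n_entries at 4 (size 4, align 4) → ends 8; inode at 8 (size 8, align 8) → ends 16; total 16 bytes, alignment 8
dst at 0 (size 16, align 8) → ends 16
within Msg: n_entries at 4
0 + 4 = 4

4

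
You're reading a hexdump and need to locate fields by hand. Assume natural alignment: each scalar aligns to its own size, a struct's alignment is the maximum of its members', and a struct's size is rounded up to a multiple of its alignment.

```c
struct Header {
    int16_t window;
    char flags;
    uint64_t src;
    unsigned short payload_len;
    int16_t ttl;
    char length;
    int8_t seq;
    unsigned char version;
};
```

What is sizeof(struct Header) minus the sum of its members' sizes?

@0: window [2B, align 2] → 2
@2: flags [1B, align 1] → 3
+5 pad (align 8)
@8: src [8B, align 8] → 16
@16: payload_len [2B, align 2] → 18
@18: ttl [2B, align 2] → 20
@20: length [1B, align 1] → 21
@21: seq [1B, align 1] → 22
@22: version [1B, align 1] → 23
+1 tail pad (align 8)
size 24, align 8
data bytes 18, size 24 → padding 6

6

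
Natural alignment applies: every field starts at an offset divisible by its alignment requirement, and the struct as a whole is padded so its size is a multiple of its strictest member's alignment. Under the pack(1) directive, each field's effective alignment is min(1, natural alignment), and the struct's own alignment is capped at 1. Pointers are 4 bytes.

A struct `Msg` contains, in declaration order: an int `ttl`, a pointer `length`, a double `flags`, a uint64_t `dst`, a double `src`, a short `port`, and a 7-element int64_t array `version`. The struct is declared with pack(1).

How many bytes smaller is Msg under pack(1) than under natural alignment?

natural layout:
  ttl at 0 (size 4, align 4) → ends 4
  length at 4 (size 4, align 4) → ends 8
  flags at 8 (size 8, align 8) → ends 16
  dst at 16 (size 8, align 8) → ends 24
  src at 24 (size 8, align 8) → ends 32
  port at 32 (size 2, align 2) → ends 34
  pad 6 to align 8 for version
  version at 40 (size 56, align 8) → ends 96
  total 96 bytes, alignment 8
packed(1) layout:
  ttl at 0 (size 4, align 1) → ends 4
  length at 4 (size 4, align 1) → ends 8
  flags at 8 (size 8, align 1) → ends 16
  dst at 16 (size 8, align 1) → ends 24
  src at 24 (size 8, align 1) → ends 32
  port at 32 (size 2, align 1) → ends 34
  version at 34 (size 56, align 1) → ends 90
  total 90 bytes, alignment 1
96 − 90 = 6

6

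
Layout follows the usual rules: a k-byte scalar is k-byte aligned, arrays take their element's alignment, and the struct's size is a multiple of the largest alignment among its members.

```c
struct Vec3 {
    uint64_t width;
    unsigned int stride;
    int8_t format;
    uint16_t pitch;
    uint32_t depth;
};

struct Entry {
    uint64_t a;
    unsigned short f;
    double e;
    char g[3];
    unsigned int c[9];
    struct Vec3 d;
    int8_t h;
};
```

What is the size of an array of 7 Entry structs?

Vec3: width at 0 (size 8, align 8) → ends 8; stride at 8 (size 4, align 4) → ends 12; format at 12 (size 1, align 1) → ends 13; pad 1 to align 2 for pitch; pitch at 14 (size 2, align 2) → ends 16; depth at 16 (size 4, align 4) → ends 20; tail pad 4 to reach multiple of 8; total 24 bytes, alignment 8
a at 0 (size 8, align 8) → ends 8
f at 8 (size 2, align 2) → ends 10
pad 6 to align 8 for e
e at 16 (size 8, align 8) → ends 24
g at 24 (size 3, align 1) → ends 27
pad 1 to align 4 for c
c at 28 (size 36, align 4) → ends 64
d at 64 (size 24, align 8) → ends 88
h at 88 (size 1, align 1) → ends 89
tail pad 7 to reach multiple of 8
total 96 bytes, alignment 8
array of 7: 7 × 96 = 672

672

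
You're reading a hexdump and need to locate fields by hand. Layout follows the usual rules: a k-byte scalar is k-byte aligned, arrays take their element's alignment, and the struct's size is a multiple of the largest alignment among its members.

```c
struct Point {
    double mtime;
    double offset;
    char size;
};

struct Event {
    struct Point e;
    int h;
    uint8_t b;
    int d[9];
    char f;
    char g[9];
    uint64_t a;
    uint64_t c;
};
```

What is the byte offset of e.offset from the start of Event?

8

Point: @0: mtime [8B, align 8] → 8; @8: offset [8B, align 8] → 16; @16: size [1B, align 1] → 17; +7 tail pad (align 8); size 24, align 8
@0: e [24B, align 8] → 24
within Point: offset at 8
0 + 8 = 8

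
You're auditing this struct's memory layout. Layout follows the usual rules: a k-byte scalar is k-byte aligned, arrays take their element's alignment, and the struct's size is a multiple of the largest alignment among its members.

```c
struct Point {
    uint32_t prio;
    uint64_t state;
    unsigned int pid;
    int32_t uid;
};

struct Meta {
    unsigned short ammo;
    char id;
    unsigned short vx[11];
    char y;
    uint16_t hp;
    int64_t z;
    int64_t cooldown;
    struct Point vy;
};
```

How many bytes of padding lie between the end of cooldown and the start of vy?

Point: prio at 0 (size 4, align 4) → ends 4; pad 4 to align 8 for state; state at 8 (size 8, align 8) → ends 16; pid at 16 (size 4, align 4) → ends 20; uid at 20 (size 4, align 4) → ends 24; total 24 bytes, alignment 8
ammo at 0 (size 2, align 2) → ends 2
id at 2 (size 1, align 1) → ends 3
pad 1 to align 2 for vx
vx at 4 (size 22, align 2) → ends 26
y at 26 (size 1, align 1) → ends 27
pad 1 to align 2 for hp
hp at 28 (size 2, align 2) → ends 30
pad 2 to align 8 for z
z at 32 (size 8, align 8) → ends 40
cooldown at 40 (size 8, align 8) → ends 48
vy at 48 (size 24, align 8) → ends 72

0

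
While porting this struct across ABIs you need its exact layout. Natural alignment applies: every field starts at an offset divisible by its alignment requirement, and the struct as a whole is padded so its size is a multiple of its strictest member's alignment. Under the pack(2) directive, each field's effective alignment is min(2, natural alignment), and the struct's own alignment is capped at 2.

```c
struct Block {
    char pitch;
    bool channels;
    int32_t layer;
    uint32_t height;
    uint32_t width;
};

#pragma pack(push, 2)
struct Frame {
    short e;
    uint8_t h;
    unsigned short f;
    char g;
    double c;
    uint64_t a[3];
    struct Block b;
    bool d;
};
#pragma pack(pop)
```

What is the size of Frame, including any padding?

Block: pitch at 0 (size 1, align 1) → ends 1; channels at 1 (size 1, align 1) → ends 2; pad 2 to align 4 for layer; layer at 4 (size 4, align 4) → ends 8; height at 8 (size 4, align 4) → ends 12; width at 12 (size 4, align 4) → ends 16; total 16 bytes, alignment 4
e at 0 (size 2, align 2) → ends 2
h at 2 (size 1, align 1) → ends 3
pad 1 to align 2 for f
f at 4 (size 2, align 2) → ends 6
g at 6 (size 1, align 1) → ends 7
pad 1 to align 2 for c
c at 8 (size 8, align 2) → ends 16
a at 16 (size 24, align 2) → ends 40
b at 40 (size 16, align 2) → ends 56
d at 56 (size 1, align 1) → ends 57
tail pad 1 to reach multiple of 2
total 58 bytes, alignment 2

58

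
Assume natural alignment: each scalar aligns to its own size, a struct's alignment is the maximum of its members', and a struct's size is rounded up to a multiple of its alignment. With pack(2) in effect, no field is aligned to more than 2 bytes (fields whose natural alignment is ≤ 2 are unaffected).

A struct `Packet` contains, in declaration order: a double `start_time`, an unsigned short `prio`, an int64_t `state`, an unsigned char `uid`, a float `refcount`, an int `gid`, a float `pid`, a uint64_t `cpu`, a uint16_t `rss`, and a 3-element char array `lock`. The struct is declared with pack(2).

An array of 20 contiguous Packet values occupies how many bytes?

@0: start_time [8B, align 2] → 8
@8: prio [2B, align 2] → 10
@10: state [8B, align 2] → 18
@18: uid [1B, align 1] → 19
+1 pad (align 2)
@20: refcount [4B, align 2] → 24
@24: gid [4B, align 2] → 28
@28: pid [4B, align 2] → 32
@32: cpu [8B, align 2] → 40
@40: rss [2B, align 2] → 42
@42: lock [3B, align 1] → 45
+1 tail pad (align 2)
size 46, align 2
array of 20: 20 × 46 = 920

920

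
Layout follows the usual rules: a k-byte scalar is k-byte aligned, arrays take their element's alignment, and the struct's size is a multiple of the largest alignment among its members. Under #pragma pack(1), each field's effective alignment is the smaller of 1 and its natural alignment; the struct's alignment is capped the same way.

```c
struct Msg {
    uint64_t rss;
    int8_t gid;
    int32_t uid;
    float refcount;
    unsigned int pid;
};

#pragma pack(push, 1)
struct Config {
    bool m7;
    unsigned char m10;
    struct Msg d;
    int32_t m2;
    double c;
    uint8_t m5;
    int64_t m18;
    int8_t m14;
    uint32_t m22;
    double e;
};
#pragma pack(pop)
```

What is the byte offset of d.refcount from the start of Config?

Msg: rss at 0 (size 8, align 8) → ends 8; gid at 8 (size 1, align 1) → ends 9; pad 3 to align 4 for uid; uid at 12 (size 4, align 4) → ends 16; refcount at 16 (size 4, align 4) → ends 20; pid at 20 (size 4, align 4) → ends 24; total 24 bytes, alignment 8
m7 at 0 (size 1, align 1) → ends 1
m10 at 1 (size 1, align 1) → ends 2
d at 2 (size 24, align 1) → ends 26
within Msg: refcount at 16
2 + 16 = 18

18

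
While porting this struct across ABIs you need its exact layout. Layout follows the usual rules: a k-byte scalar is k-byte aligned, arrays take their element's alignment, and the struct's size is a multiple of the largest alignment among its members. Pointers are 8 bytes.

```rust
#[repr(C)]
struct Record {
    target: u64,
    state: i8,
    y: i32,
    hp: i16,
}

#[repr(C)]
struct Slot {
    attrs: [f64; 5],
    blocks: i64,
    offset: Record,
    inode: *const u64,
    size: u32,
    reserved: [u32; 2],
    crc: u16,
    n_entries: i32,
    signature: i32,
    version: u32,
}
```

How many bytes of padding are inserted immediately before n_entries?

Record: 0..8  target  (8B, 8-aligned); 8..9  state  (1B, 1-aligned); 9..12  -- padding (3B); 12..16  y  (4B, 4-aligned); 16..18  hp  (2B, 2-aligned); 18..24  -- tail padding (6B); sizeof = 24, alignof = 8
0..40  attrs  (40B, 8-aligned)
40..48  blocks  (8B, 8-aligned)
48..72  offset  (24B, 8-aligned)
72..80  inode  (8B, 8-aligned)
80..84  size  (4B, 4-aligned)
84..92  reserved  (8B, 4-aligned)
92..94  crc  (2B, 2-aligned)
94..96  -- padding (2B)
96..100  n_entries  (4B, 4-aligned)

2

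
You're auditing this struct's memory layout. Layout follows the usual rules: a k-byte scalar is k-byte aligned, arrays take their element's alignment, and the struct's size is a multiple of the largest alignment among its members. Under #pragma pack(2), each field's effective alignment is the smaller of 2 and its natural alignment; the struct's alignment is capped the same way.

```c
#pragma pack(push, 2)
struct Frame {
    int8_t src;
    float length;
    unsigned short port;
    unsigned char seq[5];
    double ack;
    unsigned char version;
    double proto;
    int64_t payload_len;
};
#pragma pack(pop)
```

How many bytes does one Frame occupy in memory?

0..1  src  (1B, 1-aligned)
1..2  -- padding (1B)
2..6  length  (4B, 2-aligned)
6..8  port  (2B, 2-aligned)
8..13  seq  (5B, 1-aligned)
13..14  -- padding (1B)
14..22  ack  (8B, 2-aligned)
22..23  version  (1B, 1-aligned)
23..24  -- padding (1B)
24..32  proto  (8B, 2-aligned)
32..40  payload_len  (8B, 2-aligned)
sizeof = 40, alignof = 2

40 bytes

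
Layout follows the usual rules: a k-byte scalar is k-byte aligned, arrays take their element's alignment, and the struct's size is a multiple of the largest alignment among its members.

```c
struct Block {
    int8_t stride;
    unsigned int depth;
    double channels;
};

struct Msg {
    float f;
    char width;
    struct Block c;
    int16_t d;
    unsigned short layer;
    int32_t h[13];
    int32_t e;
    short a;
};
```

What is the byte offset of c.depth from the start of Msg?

Block: @0: stride [1B, align 1] → 1; +3 pad (align 4); @4: depth [4B, align 4] → 8; @8: channels [8B, align 8] → 16; size 16, align 8
@0: f [4B, align 4] → 4
@4: width [1B, align 1] → 5
+3 pad (align 8)
@8: c [16B, align 8] → 24
within Block: depth at 4
8 + 4 = 12

12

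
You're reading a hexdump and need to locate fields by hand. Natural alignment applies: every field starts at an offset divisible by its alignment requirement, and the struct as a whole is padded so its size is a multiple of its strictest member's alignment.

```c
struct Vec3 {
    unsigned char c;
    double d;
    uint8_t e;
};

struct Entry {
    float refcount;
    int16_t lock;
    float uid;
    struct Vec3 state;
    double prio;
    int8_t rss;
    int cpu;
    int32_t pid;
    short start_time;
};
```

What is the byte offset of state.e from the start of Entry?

32

Vec3: c at 0 (size 1, align 1) → ends 1; pad 7 to align 8 for d; d at 8 (size 8, align 8) → ends 16; e at 16 (size 1, align 1) → ends 17; tail pad 7 to reach multiple of 8; total 24 bytes, alignment 8
refcount at 0 (size 4, align 4) → ends 4
lock at 4 (size 2, align 2) → ends 6
pad 2 to align 4 for uid
uid at 8 (size 4, align 4) → ends 12
pad 4 to align 8 for state
state at 16 (size 24, align 8) → ends 40
within Vec3: e at 16
16 + 16 = 32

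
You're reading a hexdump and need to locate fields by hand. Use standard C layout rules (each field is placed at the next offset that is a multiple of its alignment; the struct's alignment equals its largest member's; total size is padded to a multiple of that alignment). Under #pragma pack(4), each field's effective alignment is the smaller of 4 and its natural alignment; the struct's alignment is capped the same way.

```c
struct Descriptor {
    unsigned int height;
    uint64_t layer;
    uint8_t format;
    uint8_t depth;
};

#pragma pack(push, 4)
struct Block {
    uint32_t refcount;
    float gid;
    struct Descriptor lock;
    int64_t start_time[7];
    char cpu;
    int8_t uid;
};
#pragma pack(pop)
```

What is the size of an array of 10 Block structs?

Descriptor: 0..4  height  (4B, 4-aligned); 4..8  -- padding (4B); 8..16  layer  (8B, 8-aligned); 16..17  format  (1B, 1-aligned); 17..18  depth  (1B, 1-aligned); 18..24  -- tail padding (6B); sizeof = 24, alignof = 8
0..4  refcount  (4B, 4-aligned)
4..8  gid  (4B, 4-aligned)
8..32  lock  (24B, 4-aligned)
32..88  start_time  (56B, 4-aligned)
88..89  cpu  (1B, 1-aligned)
89..90  uid  (1B, 1-aligned)
90..92  -- tail padding (2B)
sizeof = 92, alignof = 4
array of 10: 10 × 92 = 920

920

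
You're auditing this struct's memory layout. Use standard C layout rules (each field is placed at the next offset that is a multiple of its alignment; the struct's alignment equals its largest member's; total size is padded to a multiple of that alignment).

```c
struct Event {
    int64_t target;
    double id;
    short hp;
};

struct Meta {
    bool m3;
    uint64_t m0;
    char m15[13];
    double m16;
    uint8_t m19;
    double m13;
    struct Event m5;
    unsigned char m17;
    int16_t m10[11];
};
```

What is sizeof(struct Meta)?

104

Event: @0: target [8B, align 8] → 8; @8: id [8B, align 8] → 16; @16: hp [2B, align 2] → 18; +6 tail pad (align 8); size 24, align 8
@0: m3 [1B, align 1] → 1
+7 pad (align 8)
@8: m0 [8B, align 8] → 16
@16: m15 [13B, align 1] → 29
+3 pad (align 8)
@32: m16 [8B, align 8] → 40
@40: m19 [1B, align 1] → 41
+7 pad (align 8)
@48: m13 [8B, align 8] → 56
@56: m5 [24B, align 8] → 80
@80: m17 [1B, align 1] → 81
+1 pad (align 2)
@82: m10 [22B, align 2] → 104
size 104, align 8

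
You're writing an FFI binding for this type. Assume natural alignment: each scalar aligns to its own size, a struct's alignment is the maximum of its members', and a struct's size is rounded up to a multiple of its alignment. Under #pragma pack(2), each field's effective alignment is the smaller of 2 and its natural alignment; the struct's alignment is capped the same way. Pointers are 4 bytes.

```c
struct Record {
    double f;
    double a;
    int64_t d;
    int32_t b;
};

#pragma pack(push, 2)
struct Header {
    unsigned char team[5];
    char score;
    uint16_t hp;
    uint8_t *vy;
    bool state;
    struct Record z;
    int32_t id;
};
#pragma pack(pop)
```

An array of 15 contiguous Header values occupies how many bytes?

Record: 0..8  f  (8B, 8-aligned); 8..16  a  (8B, 8-aligned); 16..24  d  (8B, 8-aligned); 24..28  b  (4B, 4-aligned); 28..32  -- tail padding (4B); sizeof = 32, alignof = 8
0..5  team  (5B, 1-aligned)
5..6  score  (1B, 1-aligned)
6..8  hp  (2B, 2-aligned)
8..12  vy  (4B, 2-aligned)
12..13  state  (1B, 1-aligned)
13..14  -- padding (1B)
14..46  z  (32B, 2-aligned)
46..50  id  (4B, 2-aligned)
sizeof = 50, alignof = 2
array of 15: 15 × 50 = 750

750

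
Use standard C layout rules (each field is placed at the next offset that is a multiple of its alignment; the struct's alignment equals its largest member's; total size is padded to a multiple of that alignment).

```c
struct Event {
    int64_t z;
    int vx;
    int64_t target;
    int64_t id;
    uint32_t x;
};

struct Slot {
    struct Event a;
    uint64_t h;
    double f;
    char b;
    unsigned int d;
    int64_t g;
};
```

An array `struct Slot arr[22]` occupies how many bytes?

1584

Event: @0: z [8B, align 8] → 8; @8: vx [4B, align 4] → 12; +4 pad (align 8); @16: target [8B, align 8] → 24; @24: id [8B, align 8] → 32; @32: x [4B, align 4] → 36; +4 tail pad (align 8); size 40, align 8
@0: a [40B, align 8] → 40
@40: h [8B, align 8] → 48
@48: f [8B, align 8] → 56
@56: b [1B, align 1] → 57
+3 pad (align 4)
@60: d [4B, align 4] → 64
@64: g [8B, align 8] → 72
size 72, align 8
array of 22: 22 × 72 = 1584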